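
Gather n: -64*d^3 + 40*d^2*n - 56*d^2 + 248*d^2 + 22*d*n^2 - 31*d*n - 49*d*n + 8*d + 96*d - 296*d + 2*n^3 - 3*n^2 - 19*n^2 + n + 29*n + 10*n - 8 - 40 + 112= -64*d^3 + 192*d^2 - 192*d + 2*n^3 + n^2*(22*d - 22) + n*(40*d^2 - 80*d + 40) + 64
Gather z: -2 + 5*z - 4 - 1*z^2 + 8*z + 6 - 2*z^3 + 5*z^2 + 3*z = -2*z^3 + 4*z^2 + 16*z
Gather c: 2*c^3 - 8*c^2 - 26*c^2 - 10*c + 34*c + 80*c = 2*c^3 - 34*c^2 + 104*c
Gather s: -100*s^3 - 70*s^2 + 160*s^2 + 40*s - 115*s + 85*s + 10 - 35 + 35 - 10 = -100*s^3 + 90*s^2 + 10*s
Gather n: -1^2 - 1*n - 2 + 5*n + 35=4*n + 32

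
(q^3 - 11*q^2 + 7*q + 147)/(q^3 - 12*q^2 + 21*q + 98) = (q + 3)/(q + 2)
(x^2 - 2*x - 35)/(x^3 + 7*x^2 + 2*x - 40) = (x - 7)/(x^2 + 2*x - 8)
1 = 1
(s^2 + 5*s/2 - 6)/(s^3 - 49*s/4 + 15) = 2/(2*s - 5)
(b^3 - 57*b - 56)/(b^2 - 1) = (b^2 - b - 56)/(b - 1)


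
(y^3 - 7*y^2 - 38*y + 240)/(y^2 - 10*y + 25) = (y^2 - 2*y - 48)/(y - 5)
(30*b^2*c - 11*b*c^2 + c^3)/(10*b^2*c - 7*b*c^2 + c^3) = (6*b - c)/(2*b - c)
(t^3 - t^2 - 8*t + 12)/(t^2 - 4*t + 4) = t + 3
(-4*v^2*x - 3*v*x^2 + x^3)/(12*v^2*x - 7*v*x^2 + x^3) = (v + x)/(-3*v + x)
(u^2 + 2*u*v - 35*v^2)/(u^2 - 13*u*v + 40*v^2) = (u + 7*v)/(u - 8*v)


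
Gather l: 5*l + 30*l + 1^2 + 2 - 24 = 35*l - 21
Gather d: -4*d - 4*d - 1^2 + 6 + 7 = 12 - 8*d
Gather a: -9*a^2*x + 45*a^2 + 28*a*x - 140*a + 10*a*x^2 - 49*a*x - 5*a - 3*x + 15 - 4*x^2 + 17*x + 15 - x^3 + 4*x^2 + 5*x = a^2*(45 - 9*x) + a*(10*x^2 - 21*x - 145) - x^3 + 19*x + 30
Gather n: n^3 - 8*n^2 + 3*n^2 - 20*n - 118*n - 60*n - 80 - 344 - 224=n^3 - 5*n^2 - 198*n - 648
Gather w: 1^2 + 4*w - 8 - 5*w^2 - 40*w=-5*w^2 - 36*w - 7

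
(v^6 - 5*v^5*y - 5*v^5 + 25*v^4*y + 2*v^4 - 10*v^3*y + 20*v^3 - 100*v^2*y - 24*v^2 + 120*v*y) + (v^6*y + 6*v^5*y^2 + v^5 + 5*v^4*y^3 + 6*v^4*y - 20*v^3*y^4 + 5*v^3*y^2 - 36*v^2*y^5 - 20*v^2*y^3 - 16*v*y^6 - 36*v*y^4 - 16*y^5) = v^6*y + v^6 + 6*v^5*y^2 - 5*v^5*y - 4*v^5 + 5*v^4*y^3 + 31*v^4*y + 2*v^4 - 20*v^3*y^4 + 5*v^3*y^2 - 10*v^3*y + 20*v^3 - 36*v^2*y^5 - 20*v^2*y^3 - 100*v^2*y - 24*v^2 - 16*v*y^6 - 36*v*y^4 + 120*v*y - 16*y^5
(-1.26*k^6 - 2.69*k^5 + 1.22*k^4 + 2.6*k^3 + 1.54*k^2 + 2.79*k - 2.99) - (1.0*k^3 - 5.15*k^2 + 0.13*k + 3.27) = -1.26*k^6 - 2.69*k^5 + 1.22*k^4 + 1.6*k^3 + 6.69*k^2 + 2.66*k - 6.26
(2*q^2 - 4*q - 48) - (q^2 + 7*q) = q^2 - 11*q - 48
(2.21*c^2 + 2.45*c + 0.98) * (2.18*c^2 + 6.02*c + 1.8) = 4.8178*c^4 + 18.6452*c^3 + 20.8634*c^2 + 10.3096*c + 1.764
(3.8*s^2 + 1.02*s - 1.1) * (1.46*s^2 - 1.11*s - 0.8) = 5.548*s^4 - 2.7288*s^3 - 5.7782*s^2 + 0.405*s + 0.88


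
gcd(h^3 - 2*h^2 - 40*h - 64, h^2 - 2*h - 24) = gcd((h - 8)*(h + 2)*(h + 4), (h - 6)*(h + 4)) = h + 4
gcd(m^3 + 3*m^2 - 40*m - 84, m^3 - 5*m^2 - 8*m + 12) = m^2 - 4*m - 12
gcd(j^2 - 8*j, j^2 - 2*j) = j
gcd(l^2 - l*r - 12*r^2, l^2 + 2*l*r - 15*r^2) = 1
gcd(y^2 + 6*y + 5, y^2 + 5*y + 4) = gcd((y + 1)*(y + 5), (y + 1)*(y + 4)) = y + 1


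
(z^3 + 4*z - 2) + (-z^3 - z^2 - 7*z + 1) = -z^2 - 3*z - 1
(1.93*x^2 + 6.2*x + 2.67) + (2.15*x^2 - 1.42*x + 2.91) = 4.08*x^2 + 4.78*x + 5.58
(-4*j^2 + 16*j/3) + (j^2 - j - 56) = -3*j^2 + 13*j/3 - 56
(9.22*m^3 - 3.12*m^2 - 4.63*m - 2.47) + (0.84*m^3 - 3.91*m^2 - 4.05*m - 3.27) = 10.06*m^3 - 7.03*m^2 - 8.68*m - 5.74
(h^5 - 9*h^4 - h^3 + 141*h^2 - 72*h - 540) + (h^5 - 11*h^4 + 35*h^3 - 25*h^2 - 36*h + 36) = 2*h^5 - 20*h^4 + 34*h^3 + 116*h^2 - 108*h - 504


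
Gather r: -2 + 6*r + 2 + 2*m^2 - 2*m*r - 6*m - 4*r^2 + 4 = 2*m^2 - 6*m - 4*r^2 + r*(6 - 2*m) + 4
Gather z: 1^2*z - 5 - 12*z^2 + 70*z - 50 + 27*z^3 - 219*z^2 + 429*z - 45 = 27*z^3 - 231*z^2 + 500*z - 100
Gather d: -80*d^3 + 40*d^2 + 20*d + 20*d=-80*d^3 + 40*d^2 + 40*d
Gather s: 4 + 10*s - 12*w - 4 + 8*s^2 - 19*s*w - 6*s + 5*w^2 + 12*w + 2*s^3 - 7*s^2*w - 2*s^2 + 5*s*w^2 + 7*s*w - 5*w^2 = 2*s^3 + s^2*(6 - 7*w) + s*(5*w^2 - 12*w + 4)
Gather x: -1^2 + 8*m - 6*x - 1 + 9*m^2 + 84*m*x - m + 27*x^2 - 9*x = 9*m^2 + 7*m + 27*x^2 + x*(84*m - 15) - 2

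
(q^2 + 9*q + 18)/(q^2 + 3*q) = (q + 6)/q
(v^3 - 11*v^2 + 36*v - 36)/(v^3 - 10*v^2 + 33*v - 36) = (v^2 - 8*v + 12)/(v^2 - 7*v + 12)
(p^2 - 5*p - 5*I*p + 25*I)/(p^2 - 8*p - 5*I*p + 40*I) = (p - 5)/(p - 8)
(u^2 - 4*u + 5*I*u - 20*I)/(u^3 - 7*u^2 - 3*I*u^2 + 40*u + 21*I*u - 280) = (u - 4)/(u^2 - u*(7 + 8*I) + 56*I)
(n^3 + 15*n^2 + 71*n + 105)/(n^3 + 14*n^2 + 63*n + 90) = (n + 7)/(n + 6)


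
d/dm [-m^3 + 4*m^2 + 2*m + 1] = -3*m^2 + 8*m + 2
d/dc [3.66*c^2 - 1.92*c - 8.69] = 7.32*c - 1.92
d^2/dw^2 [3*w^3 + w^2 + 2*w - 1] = 18*w + 2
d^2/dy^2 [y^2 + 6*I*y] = 2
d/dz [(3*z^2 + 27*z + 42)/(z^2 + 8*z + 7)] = -3/(z^2 + 2*z + 1)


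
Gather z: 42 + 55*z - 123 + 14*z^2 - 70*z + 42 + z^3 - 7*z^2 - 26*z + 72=z^3 + 7*z^2 - 41*z + 33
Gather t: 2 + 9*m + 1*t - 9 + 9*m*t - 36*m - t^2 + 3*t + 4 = -27*m - t^2 + t*(9*m + 4) - 3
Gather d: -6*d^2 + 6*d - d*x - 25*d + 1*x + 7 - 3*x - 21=-6*d^2 + d*(-x - 19) - 2*x - 14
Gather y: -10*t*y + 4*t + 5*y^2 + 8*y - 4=4*t + 5*y^2 + y*(8 - 10*t) - 4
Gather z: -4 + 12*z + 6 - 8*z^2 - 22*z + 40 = -8*z^2 - 10*z + 42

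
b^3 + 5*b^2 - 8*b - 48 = (b - 3)*(b + 4)^2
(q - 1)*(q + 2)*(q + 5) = q^3 + 6*q^2 + 3*q - 10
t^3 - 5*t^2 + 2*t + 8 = (t - 4)*(t - 2)*(t + 1)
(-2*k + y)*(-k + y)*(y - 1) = 2*k^2*y - 2*k^2 - 3*k*y^2 + 3*k*y + y^3 - y^2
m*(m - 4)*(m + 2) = m^3 - 2*m^2 - 8*m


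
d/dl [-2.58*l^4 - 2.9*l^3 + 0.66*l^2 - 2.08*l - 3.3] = -10.32*l^3 - 8.7*l^2 + 1.32*l - 2.08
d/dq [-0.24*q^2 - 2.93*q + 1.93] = -0.48*q - 2.93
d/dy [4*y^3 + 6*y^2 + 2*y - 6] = 12*y^2 + 12*y + 2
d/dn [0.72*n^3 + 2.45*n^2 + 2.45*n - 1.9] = 2.16*n^2 + 4.9*n + 2.45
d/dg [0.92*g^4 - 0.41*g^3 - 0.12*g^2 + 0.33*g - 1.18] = 3.68*g^3 - 1.23*g^2 - 0.24*g + 0.33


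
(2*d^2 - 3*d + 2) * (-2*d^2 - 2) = -4*d^4 + 6*d^3 - 8*d^2 + 6*d - 4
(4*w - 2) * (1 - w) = -4*w^2 + 6*w - 2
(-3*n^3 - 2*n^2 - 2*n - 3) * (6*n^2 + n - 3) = -18*n^5 - 15*n^4 - 5*n^3 - 14*n^2 + 3*n + 9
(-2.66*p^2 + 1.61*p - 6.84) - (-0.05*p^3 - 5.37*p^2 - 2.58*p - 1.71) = 0.05*p^3 + 2.71*p^2 + 4.19*p - 5.13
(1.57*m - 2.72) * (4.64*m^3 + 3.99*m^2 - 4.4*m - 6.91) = 7.2848*m^4 - 6.3565*m^3 - 17.7608*m^2 + 1.1193*m + 18.7952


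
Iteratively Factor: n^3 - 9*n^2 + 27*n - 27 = (n - 3)*(n^2 - 6*n + 9) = (n - 3)^2*(n - 3)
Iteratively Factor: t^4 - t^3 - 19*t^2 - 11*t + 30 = (t + 2)*(t^3 - 3*t^2 - 13*t + 15) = (t - 5)*(t + 2)*(t^2 + 2*t - 3) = (t - 5)*(t + 2)*(t + 3)*(t - 1)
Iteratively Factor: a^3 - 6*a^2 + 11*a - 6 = (a - 3)*(a^2 - 3*a + 2) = (a - 3)*(a - 1)*(a - 2)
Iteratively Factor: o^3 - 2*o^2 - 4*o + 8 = (o - 2)*(o^2 - 4) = (o - 2)^2*(o + 2)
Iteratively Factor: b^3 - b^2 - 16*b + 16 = (b - 4)*(b^2 + 3*b - 4) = (b - 4)*(b + 4)*(b - 1)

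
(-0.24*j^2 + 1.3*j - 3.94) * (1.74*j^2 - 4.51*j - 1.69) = -0.4176*j^4 + 3.3444*j^3 - 12.313*j^2 + 15.5724*j + 6.6586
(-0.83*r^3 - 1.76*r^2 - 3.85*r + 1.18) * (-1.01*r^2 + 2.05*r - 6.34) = 0.8383*r^5 + 0.0761000000000003*r^4 + 5.5427*r^3 + 2.0741*r^2 + 26.828*r - 7.4812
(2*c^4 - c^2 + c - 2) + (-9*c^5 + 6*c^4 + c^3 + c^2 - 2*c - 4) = -9*c^5 + 8*c^4 + c^3 - c - 6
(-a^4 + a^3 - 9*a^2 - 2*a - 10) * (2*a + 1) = -2*a^5 + a^4 - 17*a^3 - 13*a^2 - 22*a - 10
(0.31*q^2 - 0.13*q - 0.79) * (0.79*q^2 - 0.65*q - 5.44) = 0.2449*q^4 - 0.3042*q^3 - 2.226*q^2 + 1.2207*q + 4.2976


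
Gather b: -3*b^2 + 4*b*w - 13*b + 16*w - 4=-3*b^2 + b*(4*w - 13) + 16*w - 4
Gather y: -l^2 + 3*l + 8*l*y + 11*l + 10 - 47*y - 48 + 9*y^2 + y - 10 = -l^2 + 14*l + 9*y^2 + y*(8*l - 46) - 48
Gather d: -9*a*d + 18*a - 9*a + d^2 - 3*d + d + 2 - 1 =9*a + d^2 + d*(-9*a - 2) + 1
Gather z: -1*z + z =0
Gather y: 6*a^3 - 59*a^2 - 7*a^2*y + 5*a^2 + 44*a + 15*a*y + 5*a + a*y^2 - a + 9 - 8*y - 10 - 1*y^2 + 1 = 6*a^3 - 54*a^2 + 48*a + y^2*(a - 1) + y*(-7*a^2 + 15*a - 8)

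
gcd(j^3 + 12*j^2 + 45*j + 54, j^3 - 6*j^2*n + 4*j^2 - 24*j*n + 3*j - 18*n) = j + 3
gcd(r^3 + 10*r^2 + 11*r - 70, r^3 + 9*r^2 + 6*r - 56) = r^2 + 5*r - 14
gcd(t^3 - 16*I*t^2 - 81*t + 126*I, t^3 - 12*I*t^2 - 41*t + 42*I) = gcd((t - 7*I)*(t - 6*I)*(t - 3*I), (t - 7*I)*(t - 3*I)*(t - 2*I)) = t^2 - 10*I*t - 21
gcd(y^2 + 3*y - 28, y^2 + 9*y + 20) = 1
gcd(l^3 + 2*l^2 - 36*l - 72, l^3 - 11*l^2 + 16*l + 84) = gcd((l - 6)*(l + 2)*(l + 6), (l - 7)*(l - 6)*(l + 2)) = l^2 - 4*l - 12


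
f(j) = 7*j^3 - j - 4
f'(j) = 21*j^2 - 1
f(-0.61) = -4.98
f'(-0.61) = 6.81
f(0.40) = -3.95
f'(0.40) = 2.36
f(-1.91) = -50.87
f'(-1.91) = 75.61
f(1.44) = 15.46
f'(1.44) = 42.55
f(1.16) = 5.77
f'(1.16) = 27.26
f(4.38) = 579.81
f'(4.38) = 401.87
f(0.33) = -4.08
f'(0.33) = 1.29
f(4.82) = 775.04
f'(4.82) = 486.88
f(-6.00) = -1510.00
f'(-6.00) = 755.00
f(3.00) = 182.00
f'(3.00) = 188.00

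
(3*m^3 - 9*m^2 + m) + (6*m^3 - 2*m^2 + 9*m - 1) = 9*m^3 - 11*m^2 + 10*m - 1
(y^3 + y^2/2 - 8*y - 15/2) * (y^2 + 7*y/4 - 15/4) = y^5 + 9*y^4/4 - 87*y^3/8 - 187*y^2/8 + 135*y/8 + 225/8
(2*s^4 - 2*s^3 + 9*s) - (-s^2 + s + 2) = 2*s^4 - 2*s^3 + s^2 + 8*s - 2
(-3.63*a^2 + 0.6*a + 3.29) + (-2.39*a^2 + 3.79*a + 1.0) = -6.02*a^2 + 4.39*a + 4.29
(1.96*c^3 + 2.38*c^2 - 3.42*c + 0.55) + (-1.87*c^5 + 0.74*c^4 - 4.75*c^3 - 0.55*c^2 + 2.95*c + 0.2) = -1.87*c^5 + 0.74*c^4 - 2.79*c^3 + 1.83*c^2 - 0.47*c + 0.75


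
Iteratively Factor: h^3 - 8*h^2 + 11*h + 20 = (h - 5)*(h^2 - 3*h - 4) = (h - 5)*(h + 1)*(h - 4)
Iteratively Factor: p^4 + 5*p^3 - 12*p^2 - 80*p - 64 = (p + 4)*(p^3 + p^2 - 16*p - 16) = (p - 4)*(p + 4)*(p^2 + 5*p + 4) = (p - 4)*(p + 4)^2*(p + 1)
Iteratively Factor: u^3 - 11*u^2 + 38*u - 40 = (u - 4)*(u^2 - 7*u + 10) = (u - 4)*(u - 2)*(u - 5)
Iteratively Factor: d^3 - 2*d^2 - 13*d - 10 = (d + 1)*(d^2 - 3*d - 10) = (d - 5)*(d + 1)*(d + 2)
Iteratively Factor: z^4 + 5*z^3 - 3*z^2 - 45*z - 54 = (z - 3)*(z^3 + 8*z^2 + 21*z + 18) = (z - 3)*(z + 3)*(z^2 + 5*z + 6) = (z - 3)*(z + 2)*(z + 3)*(z + 3)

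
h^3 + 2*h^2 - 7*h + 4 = (h - 1)^2*(h + 4)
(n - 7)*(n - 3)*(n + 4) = n^3 - 6*n^2 - 19*n + 84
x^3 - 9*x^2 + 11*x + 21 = (x - 7)*(x - 3)*(x + 1)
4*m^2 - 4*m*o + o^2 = (-2*m + o)^2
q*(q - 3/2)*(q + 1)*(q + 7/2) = q^4 + 3*q^3 - 13*q^2/4 - 21*q/4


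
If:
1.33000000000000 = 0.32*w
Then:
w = 4.16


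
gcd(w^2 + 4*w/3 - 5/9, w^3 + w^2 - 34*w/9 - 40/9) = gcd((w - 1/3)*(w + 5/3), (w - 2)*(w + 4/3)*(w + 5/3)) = w + 5/3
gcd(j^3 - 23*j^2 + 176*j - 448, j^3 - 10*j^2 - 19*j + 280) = j^2 - 15*j + 56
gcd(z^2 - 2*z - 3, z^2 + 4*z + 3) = z + 1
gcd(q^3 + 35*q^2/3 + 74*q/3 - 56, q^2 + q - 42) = q + 7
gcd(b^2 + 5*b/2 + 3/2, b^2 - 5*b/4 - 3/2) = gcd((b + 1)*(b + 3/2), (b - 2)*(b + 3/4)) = 1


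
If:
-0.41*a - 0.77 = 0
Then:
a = -1.88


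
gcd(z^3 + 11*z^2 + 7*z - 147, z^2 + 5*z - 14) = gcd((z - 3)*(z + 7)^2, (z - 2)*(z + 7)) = z + 7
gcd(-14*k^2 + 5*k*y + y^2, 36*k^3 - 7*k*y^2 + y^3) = 1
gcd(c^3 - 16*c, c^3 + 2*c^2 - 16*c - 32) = c^2 - 16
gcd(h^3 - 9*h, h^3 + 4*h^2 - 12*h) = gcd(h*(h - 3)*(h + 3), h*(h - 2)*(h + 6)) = h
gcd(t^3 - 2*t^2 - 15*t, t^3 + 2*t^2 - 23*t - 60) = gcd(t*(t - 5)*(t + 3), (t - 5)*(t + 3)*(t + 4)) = t^2 - 2*t - 15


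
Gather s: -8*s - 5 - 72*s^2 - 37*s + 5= -72*s^2 - 45*s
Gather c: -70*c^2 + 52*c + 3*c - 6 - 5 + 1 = -70*c^2 + 55*c - 10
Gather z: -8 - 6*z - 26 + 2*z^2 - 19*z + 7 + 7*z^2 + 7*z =9*z^2 - 18*z - 27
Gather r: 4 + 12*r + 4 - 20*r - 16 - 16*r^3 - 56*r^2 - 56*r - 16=-16*r^3 - 56*r^2 - 64*r - 24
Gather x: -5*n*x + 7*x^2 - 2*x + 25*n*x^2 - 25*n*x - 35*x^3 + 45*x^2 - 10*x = -35*x^3 + x^2*(25*n + 52) + x*(-30*n - 12)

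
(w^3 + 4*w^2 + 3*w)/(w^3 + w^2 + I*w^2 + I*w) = (w + 3)/(w + I)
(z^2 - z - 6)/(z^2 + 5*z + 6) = (z - 3)/(z + 3)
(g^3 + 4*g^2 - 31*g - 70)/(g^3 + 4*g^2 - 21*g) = (g^2 - 3*g - 10)/(g*(g - 3))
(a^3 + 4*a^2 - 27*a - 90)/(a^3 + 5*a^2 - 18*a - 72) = (a - 5)/(a - 4)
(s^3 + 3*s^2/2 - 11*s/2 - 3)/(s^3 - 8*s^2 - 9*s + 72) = (s^2 - 3*s/2 - 1)/(s^2 - 11*s + 24)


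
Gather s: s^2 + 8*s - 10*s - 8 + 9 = s^2 - 2*s + 1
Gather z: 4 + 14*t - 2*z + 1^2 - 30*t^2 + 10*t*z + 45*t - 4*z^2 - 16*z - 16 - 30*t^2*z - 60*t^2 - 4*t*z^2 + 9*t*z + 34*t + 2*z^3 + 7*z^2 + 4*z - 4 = -90*t^2 + 93*t + 2*z^3 + z^2*(3 - 4*t) + z*(-30*t^2 + 19*t - 14) - 15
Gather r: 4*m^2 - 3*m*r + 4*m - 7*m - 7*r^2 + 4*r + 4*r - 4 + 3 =4*m^2 - 3*m - 7*r^2 + r*(8 - 3*m) - 1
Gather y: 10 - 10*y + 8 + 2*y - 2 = 16 - 8*y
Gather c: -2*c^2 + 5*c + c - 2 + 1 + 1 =-2*c^2 + 6*c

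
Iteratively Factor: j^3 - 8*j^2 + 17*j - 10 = (j - 5)*(j^2 - 3*j + 2) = (j - 5)*(j - 1)*(j - 2)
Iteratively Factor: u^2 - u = (u)*(u - 1)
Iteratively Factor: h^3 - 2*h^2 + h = (h - 1)*(h^2 - h) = h*(h - 1)*(h - 1)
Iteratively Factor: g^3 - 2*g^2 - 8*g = (g - 4)*(g^2 + 2*g) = (g - 4)*(g + 2)*(g)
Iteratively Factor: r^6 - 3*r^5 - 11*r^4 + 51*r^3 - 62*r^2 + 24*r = (r - 2)*(r^5 - r^4 - 13*r^3 + 25*r^2 - 12*r) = (r - 2)*(r - 1)*(r^4 - 13*r^2 + 12*r) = r*(r - 2)*(r - 1)*(r^3 - 13*r + 12) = r*(r - 3)*(r - 2)*(r - 1)*(r^2 + 3*r - 4) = r*(r - 3)*(r - 2)*(r - 1)^2*(r + 4)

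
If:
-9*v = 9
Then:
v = -1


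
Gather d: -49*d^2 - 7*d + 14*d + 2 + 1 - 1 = -49*d^2 + 7*d + 2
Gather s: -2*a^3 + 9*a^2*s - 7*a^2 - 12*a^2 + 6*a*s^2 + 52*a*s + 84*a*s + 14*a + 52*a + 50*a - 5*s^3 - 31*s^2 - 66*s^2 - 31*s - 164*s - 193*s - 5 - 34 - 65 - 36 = -2*a^3 - 19*a^2 + 116*a - 5*s^3 + s^2*(6*a - 97) + s*(9*a^2 + 136*a - 388) - 140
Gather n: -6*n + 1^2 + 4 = 5 - 6*n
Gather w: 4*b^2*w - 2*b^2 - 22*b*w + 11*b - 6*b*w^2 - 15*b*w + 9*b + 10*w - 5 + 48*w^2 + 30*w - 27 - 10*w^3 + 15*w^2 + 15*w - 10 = -2*b^2 + 20*b - 10*w^3 + w^2*(63 - 6*b) + w*(4*b^2 - 37*b + 55) - 42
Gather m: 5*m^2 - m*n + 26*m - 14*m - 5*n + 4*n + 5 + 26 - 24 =5*m^2 + m*(12 - n) - n + 7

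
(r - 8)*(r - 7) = r^2 - 15*r + 56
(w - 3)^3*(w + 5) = w^4 - 4*w^3 - 18*w^2 + 108*w - 135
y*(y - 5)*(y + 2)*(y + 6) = y^4 + 3*y^3 - 28*y^2 - 60*y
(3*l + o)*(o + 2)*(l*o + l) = 3*l^2*o^2 + 9*l^2*o + 6*l^2 + l*o^3 + 3*l*o^2 + 2*l*o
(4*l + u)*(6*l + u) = 24*l^2 + 10*l*u + u^2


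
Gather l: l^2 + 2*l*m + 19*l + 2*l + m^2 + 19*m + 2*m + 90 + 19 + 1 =l^2 + l*(2*m + 21) + m^2 + 21*m + 110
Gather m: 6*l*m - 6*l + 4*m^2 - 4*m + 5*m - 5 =-6*l + 4*m^2 + m*(6*l + 1) - 5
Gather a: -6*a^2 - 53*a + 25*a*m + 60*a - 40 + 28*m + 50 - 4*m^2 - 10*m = -6*a^2 + a*(25*m + 7) - 4*m^2 + 18*m + 10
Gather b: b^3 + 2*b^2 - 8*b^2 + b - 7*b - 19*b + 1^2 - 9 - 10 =b^3 - 6*b^2 - 25*b - 18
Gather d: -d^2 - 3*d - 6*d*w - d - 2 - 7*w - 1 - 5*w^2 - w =-d^2 + d*(-6*w - 4) - 5*w^2 - 8*w - 3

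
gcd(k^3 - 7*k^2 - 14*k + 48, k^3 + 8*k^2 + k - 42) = k^2 + k - 6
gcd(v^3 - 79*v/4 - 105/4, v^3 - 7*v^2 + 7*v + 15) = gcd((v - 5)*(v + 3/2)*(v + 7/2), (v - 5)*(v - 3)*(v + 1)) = v - 5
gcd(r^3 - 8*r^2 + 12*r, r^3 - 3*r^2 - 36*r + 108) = r - 6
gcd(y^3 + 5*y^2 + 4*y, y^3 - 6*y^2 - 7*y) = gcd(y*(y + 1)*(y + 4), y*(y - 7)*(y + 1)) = y^2 + y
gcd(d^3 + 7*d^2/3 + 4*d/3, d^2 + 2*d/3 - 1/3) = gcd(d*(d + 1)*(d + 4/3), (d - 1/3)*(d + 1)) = d + 1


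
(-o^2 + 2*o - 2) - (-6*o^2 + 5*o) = 5*o^2 - 3*o - 2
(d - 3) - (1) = d - 4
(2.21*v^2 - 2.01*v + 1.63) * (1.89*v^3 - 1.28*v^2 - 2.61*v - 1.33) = 4.1769*v^5 - 6.6277*v^4 - 0.1146*v^3 + 0.220399999999999*v^2 - 1.581*v - 2.1679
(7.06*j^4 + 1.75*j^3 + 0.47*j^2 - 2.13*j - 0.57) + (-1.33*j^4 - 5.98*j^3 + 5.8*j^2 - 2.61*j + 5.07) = 5.73*j^4 - 4.23*j^3 + 6.27*j^2 - 4.74*j + 4.5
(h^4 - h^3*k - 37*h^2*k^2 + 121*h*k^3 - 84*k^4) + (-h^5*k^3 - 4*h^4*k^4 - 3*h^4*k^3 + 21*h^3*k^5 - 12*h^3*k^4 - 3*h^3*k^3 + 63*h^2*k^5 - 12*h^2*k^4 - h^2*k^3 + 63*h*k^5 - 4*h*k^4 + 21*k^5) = -h^5*k^3 - 4*h^4*k^4 - 3*h^4*k^3 + h^4 + 21*h^3*k^5 - 12*h^3*k^4 - 3*h^3*k^3 - h^3*k + 63*h^2*k^5 - 12*h^2*k^4 - h^2*k^3 - 37*h^2*k^2 + 63*h*k^5 - 4*h*k^4 + 121*h*k^3 + 21*k^5 - 84*k^4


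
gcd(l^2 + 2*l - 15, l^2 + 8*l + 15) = l + 5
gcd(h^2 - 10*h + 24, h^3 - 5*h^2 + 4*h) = h - 4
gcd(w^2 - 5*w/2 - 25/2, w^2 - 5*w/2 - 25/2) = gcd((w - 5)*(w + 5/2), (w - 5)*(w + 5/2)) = w^2 - 5*w/2 - 25/2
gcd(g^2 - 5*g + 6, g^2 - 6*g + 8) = g - 2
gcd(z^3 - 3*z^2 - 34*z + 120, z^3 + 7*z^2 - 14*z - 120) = z^2 + 2*z - 24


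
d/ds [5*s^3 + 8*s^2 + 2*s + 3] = 15*s^2 + 16*s + 2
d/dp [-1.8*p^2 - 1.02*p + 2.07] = -3.6*p - 1.02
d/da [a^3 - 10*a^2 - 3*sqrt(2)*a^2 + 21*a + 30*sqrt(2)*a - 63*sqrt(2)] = 3*a^2 - 20*a - 6*sqrt(2)*a + 21 + 30*sqrt(2)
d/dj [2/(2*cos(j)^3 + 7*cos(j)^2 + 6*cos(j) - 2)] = 16*(3*cos(j)^2 + 7*cos(j) + 3)*sin(j)/(15*cos(j) + 7*cos(2*j) + cos(3*j) + 3)^2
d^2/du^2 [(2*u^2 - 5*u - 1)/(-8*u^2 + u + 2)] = 2*(304*u^3 + 96*u^2 + 216*u - 1)/(512*u^6 - 192*u^5 - 360*u^4 + 95*u^3 + 90*u^2 - 12*u - 8)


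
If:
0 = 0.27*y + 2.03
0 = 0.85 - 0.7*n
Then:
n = 1.21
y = -7.52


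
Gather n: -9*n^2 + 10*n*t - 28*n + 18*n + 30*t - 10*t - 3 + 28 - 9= -9*n^2 + n*(10*t - 10) + 20*t + 16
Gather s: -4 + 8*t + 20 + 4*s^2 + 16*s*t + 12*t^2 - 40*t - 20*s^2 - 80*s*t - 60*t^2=-16*s^2 - 64*s*t - 48*t^2 - 32*t + 16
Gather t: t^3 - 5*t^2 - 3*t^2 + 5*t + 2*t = t^3 - 8*t^2 + 7*t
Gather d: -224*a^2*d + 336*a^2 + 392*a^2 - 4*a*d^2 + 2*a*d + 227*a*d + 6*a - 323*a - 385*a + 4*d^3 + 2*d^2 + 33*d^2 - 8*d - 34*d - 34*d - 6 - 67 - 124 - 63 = 728*a^2 - 702*a + 4*d^3 + d^2*(35 - 4*a) + d*(-224*a^2 + 229*a - 76) - 260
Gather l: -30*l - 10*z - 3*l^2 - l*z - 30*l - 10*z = -3*l^2 + l*(-z - 60) - 20*z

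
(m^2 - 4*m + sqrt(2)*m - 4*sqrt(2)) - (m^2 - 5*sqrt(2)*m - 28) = -4*m + 6*sqrt(2)*m - 4*sqrt(2) + 28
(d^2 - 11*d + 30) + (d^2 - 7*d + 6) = 2*d^2 - 18*d + 36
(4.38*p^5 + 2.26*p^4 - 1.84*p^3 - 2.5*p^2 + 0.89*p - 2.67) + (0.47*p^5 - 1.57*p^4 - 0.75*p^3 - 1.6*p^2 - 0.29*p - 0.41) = 4.85*p^5 + 0.69*p^4 - 2.59*p^3 - 4.1*p^2 + 0.6*p - 3.08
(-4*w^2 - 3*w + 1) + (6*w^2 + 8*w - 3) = 2*w^2 + 5*w - 2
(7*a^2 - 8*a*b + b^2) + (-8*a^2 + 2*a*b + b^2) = -a^2 - 6*a*b + 2*b^2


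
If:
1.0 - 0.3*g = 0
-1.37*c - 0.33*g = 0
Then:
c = -0.80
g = 3.33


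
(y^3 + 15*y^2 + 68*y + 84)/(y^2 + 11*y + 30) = (y^2 + 9*y + 14)/(y + 5)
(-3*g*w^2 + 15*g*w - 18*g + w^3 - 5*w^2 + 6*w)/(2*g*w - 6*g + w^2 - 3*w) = (-3*g*w + 6*g + w^2 - 2*w)/(2*g + w)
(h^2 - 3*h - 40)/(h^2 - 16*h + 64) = (h + 5)/(h - 8)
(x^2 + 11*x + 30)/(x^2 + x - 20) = (x + 6)/(x - 4)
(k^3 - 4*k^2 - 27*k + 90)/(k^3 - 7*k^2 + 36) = (k + 5)/(k + 2)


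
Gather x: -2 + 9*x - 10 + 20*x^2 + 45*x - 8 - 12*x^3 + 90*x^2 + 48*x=-12*x^3 + 110*x^2 + 102*x - 20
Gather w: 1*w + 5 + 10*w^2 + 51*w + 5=10*w^2 + 52*w + 10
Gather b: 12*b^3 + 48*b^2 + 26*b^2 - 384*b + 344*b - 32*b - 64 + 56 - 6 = 12*b^3 + 74*b^2 - 72*b - 14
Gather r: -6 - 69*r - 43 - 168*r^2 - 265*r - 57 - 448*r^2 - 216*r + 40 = -616*r^2 - 550*r - 66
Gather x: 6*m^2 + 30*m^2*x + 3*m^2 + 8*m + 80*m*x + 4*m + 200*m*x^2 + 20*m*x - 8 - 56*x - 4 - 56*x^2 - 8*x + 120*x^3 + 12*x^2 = 9*m^2 + 12*m + 120*x^3 + x^2*(200*m - 44) + x*(30*m^2 + 100*m - 64) - 12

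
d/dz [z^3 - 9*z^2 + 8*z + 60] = 3*z^2 - 18*z + 8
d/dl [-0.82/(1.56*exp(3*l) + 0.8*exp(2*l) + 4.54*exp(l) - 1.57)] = (3.8376*exp(2*l) + 1.312*exp(l) + 3.7228)*exp(l)/(1.56*exp(3*l) + 0.8*exp(2*l) + 4.54*exp(l) - 1.57)^2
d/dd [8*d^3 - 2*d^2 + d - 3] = 24*d^2 - 4*d + 1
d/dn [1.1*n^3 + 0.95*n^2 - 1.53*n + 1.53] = 3.3*n^2 + 1.9*n - 1.53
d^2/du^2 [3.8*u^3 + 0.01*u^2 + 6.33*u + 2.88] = 22.8*u + 0.02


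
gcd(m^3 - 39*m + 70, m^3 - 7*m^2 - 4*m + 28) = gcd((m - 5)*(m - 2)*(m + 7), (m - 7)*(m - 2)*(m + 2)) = m - 2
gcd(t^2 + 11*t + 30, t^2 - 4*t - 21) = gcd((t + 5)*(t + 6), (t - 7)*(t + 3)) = 1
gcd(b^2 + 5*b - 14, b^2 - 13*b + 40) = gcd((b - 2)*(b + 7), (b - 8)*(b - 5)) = 1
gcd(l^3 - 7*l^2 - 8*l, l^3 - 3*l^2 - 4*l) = l^2 + l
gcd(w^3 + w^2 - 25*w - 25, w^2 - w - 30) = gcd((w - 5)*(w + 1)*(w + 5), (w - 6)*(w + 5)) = w + 5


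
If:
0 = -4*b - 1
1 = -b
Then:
No Solution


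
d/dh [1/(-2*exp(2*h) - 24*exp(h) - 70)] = (exp(h) + 6)*exp(h)/(exp(2*h) + 12*exp(h) + 35)^2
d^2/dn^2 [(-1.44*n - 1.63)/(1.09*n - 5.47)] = -21.04463/(1.09*n - 5.47)^3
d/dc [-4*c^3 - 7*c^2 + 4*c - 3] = -12*c^2 - 14*c + 4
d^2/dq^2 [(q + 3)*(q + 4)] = 2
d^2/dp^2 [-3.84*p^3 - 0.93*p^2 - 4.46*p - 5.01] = -23.04*p - 1.86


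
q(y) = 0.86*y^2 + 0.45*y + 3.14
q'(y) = 1.72*y + 0.45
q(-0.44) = 3.11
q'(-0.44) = -0.31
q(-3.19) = 10.46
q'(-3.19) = -5.04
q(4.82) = 25.29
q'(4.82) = 8.74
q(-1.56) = 4.53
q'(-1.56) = -2.23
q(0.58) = 3.69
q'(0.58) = 1.45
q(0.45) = 3.52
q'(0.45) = 1.22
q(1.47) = 5.66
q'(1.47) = 2.98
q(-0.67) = 3.22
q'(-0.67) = -0.70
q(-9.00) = 68.75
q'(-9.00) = -15.03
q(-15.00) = 189.89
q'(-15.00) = -25.35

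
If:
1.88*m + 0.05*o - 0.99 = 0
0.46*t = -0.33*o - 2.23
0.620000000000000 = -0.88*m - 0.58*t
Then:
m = 0.63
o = -3.93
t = -2.03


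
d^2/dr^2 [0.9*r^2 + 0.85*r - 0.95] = 1.80000000000000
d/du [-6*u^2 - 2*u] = -12*u - 2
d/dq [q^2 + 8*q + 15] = 2*q + 8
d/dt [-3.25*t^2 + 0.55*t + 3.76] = 0.55 - 6.5*t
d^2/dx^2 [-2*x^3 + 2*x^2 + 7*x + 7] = 4 - 12*x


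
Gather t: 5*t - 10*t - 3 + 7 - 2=2 - 5*t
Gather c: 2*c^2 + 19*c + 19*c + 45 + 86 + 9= 2*c^2 + 38*c + 140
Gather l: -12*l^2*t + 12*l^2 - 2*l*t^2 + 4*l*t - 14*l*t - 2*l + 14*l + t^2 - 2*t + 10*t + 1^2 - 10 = l^2*(12 - 12*t) + l*(-2*t^2 - 10*t + 12) + t^2 + 8*t - 9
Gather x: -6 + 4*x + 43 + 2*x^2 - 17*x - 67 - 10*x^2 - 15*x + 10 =-8*x^2 - 28*x - 20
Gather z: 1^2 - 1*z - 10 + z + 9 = 0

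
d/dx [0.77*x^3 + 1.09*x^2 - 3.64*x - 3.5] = 2.31*x^2 + 2.18*x - 3.64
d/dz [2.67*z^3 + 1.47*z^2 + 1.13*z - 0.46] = 8.01*z^2 + 2.94*z + 1.13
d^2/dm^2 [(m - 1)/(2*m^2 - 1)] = 4*(8*m^2*(m - 1) + (1 - 3*m)*(2*m^2 - 1))/(2*m^2 - 1)^3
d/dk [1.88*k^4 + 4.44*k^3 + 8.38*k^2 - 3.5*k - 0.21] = 7.52*k^3 + 13.32*k^2 + 16.76*k - 3.5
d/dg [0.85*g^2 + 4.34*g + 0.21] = 1.7*g + 4.34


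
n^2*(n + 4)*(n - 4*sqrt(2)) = n^4 - 4*sqrt(2)*n^3 + 4*n^3 - 16*sqrt(2)*n^2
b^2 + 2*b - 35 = (b - 5)*(b + 7)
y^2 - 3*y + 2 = (y - 2)*(y - 1)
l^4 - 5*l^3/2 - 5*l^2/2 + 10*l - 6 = (l - 2)*(l - 3/2)*(l - 1)*(l + 2)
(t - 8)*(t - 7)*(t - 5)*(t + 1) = t^4 - 19*t^3 + 111*t^2 - 149*t - 280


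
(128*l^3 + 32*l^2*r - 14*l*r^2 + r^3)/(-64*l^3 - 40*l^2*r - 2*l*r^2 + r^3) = (-8*l + r)/(4*l + r)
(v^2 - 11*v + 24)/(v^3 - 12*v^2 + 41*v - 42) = (v - 8)/(v^2 - 9*v + 14)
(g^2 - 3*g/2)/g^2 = (g - 3/2)/g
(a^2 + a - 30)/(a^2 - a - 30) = (-a^2 - a + 30)/(-a^2 + a + 30)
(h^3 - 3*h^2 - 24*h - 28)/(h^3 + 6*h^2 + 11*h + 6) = (h^2 - 5*h - 14)/(h^2 + 4*h + 3)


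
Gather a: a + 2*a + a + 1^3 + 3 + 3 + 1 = 4*a + 8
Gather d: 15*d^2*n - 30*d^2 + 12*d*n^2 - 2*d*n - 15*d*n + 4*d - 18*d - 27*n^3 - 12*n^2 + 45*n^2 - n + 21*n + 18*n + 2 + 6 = d^2*(15*n - 30) + d*(12*n^2 - 17*n - 14) - 27*n^3 + 33*n^2 + 38*n + 8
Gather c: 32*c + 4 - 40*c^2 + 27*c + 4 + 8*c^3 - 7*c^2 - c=8*c^3 - 47*c^2 + 58*c + 8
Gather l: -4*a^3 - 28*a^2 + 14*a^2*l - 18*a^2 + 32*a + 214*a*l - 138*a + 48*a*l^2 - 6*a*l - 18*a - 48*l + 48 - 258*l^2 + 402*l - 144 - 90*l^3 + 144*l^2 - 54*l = -4*a^3 - 46*a^2 - 124*a - 90*l^3 + l^2*(48*a - 114) + l*(14*a^2 + 208*a + 300) - 96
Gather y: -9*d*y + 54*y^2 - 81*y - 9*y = 54*y^2 + y*(-9*d - 90)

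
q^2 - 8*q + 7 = (q - 7)*(q - 1)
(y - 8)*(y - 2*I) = y^2 - 8*y - 2*I*y + 16*I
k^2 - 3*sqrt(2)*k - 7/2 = (k - 7*sqrt(2)/2)*(k + sqrt(2)/2)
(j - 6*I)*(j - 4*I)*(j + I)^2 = j^4 - 8*I*j^3 - 5*j^2 - 38*I*j + 24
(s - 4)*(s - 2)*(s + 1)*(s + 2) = s^4 - 3*s^3 - 8*s^2 + 12*s + 16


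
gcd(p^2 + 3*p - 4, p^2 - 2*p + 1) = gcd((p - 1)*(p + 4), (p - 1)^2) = p - 1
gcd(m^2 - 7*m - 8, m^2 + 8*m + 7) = m + 1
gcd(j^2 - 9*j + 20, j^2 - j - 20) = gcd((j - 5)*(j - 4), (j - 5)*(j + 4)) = j - 5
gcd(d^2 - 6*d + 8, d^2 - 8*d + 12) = d - 2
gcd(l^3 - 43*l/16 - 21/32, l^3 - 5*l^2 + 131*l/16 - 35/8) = l - 7/4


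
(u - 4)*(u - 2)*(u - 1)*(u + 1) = u^4 - 6*u^3 + 7*u^2 + 6*u - 8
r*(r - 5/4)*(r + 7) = r^3 + 23*r^2/4 - 35*r/4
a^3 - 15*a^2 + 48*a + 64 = (a - 8)^2*(a + 1)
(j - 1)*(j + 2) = j^2 + j - 2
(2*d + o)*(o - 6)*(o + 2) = 2*d*o^2 - 8*d*o - 24*d + o^3 - 4*o^2 - 12*o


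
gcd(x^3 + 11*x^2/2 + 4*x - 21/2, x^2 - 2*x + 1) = x - 1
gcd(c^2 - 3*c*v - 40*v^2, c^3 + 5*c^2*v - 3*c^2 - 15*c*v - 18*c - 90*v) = c + 5*v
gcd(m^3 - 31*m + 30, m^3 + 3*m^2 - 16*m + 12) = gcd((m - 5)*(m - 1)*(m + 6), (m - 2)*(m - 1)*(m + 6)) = m^2 + 5*m - 6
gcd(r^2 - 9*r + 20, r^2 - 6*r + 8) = r - 4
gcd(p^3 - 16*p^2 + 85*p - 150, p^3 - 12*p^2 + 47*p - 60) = p - 5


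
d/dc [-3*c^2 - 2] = -6*c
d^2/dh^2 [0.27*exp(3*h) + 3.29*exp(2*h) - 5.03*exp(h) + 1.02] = (2.43*exp(2*h) + 13.16*exp(h) - 5.03)*exp(h)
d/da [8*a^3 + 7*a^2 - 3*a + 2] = 24*a^2 + 14*a - 3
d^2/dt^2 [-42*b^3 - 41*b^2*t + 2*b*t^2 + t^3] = 4*b + 6*t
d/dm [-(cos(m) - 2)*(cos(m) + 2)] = sin(2*m)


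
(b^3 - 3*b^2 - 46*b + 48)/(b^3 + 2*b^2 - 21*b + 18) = (b - 8)/(b - 3)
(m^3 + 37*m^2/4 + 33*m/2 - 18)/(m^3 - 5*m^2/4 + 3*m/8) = 2*(m^2 + 10*m + 24)/(m*(2*m - 1))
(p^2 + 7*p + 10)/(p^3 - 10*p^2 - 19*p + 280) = (p + 2)/(p^2 - 15*p + 56)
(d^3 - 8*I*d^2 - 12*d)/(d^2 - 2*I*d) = d - 6*I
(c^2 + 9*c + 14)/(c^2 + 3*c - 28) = (c + 2)/(c - 4)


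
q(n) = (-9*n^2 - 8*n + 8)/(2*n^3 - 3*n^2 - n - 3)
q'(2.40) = 38.63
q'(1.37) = 8.44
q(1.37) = 4.09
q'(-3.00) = -0.04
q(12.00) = -0.46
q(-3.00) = 0.60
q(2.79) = -5.90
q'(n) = (-18*n - 8)/(2*n^3 - 3*n^2 - n - 3) + (-9*n^2 - 8*n + 8)*(-6*n^2 + 6*n + 1)/(2*n^3 - 3*n^2 - n - 3)^2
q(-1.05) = -0.86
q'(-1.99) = -0.48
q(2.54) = -8.93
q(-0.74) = -1.91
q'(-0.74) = -3.85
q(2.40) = -12.69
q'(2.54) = 18.66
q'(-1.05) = -2.79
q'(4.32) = 0.85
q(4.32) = -1.99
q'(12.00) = 0.05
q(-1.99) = 0.41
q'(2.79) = 7.89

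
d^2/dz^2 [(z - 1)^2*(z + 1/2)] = 6*z - 3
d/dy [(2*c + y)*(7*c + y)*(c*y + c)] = c*(14*c^2 + 18*c*y + 9*c + 3*y^2 + 2*y)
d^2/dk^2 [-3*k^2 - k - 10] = -6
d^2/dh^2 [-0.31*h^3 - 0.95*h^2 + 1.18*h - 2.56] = -1.86*h - 1.9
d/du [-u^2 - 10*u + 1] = -2*u - 10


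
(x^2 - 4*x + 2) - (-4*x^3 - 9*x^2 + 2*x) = 4*x^3 + 10*x^2 - 6*x + 2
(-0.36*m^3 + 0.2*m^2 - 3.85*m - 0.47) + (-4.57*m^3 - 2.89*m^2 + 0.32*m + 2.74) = -4.93*m^3 - 2.69*m^2 - 3.53*m + 2.27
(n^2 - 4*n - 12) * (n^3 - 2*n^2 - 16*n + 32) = n^5 - 6*n^4 - 20*n^3 + 120*n^2 + 64*n - 384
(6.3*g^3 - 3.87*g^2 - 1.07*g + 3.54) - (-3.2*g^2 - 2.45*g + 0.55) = 6.3*g^3 - 0.67*g^2 + 1.38*g + 2.99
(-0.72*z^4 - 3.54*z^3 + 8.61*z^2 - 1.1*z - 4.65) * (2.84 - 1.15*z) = 0.828*z^5 + 2.0262*z^4 - 19.9551*z^3 + 25.7174*z^2 + 2.2235*z - 13.206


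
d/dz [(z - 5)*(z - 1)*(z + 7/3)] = 3*z^2 - 22*z/3 - 9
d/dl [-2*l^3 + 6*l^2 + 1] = 6*l*(2 - l)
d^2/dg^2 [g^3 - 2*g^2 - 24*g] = 6*g - 4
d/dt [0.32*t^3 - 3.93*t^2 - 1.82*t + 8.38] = 0.96*t^2 - 7.86*t - 1.82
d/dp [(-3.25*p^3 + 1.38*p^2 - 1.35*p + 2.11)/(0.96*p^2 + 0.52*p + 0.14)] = (-3.12*p^4 - 3.38*p^3 + 0.6486*p^2 - 3.6648*p - 1.2862)/(0.9216*p^4 + 0.9984*p^3 + 0.5392*p^2 + 0.1456*p + 0.0196)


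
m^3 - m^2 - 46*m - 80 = (m - 8)*(m + 2)*(m + 5)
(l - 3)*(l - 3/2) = l^2 - 9*l/2 + 9/2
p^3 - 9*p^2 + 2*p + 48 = (p - 8)*(p - 3)*(p + 2)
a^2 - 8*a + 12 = (a - 6)*(a - 2)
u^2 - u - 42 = (u - 7)*(u + 6)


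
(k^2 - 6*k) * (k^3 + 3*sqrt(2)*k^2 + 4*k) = k^5 - 6*k^4 + 3*sqrt(2)*k^4 - 18*sqrt(2)*k^3 + 4*k^3 - 24*k^2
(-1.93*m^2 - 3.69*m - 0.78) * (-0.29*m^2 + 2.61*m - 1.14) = 0.5597*m^4 - 3.9672*m^3 - 7.2045*m^2 + 2.1708*m + 0.8892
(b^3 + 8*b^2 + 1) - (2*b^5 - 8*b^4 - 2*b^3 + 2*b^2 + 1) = -2*b^5 + 8*b^4 + 3*b^3 + 6*b^2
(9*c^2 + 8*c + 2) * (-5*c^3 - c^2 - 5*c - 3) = -45*c^5 - 49*c^4 - 63*c^3 - 69*c^2 - 34*c - 6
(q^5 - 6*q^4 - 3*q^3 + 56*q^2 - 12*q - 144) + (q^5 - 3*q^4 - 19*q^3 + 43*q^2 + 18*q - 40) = 2*q^5 - 9*q^4 - 22*q^3 + 99*q^2 + 6*q - 184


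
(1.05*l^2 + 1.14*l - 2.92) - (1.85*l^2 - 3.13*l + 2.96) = -0.8*l^2 + 4.27*l - 5.88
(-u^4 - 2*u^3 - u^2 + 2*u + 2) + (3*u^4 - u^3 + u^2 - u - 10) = 2*u^4 - 3*u^3 + u - 8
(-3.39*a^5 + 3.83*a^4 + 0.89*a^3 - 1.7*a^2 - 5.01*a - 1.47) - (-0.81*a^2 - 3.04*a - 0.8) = -3.39*a^5 + 3.83*a^4 + 0.89*a^3 - 0.89*a^2 - 1.97*a - 0.67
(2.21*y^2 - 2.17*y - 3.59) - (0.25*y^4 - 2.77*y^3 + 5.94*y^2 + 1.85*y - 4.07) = -0.25*y^4 + 2.77*y^3 - 3.73*y^2 - 4.02*y + 0.48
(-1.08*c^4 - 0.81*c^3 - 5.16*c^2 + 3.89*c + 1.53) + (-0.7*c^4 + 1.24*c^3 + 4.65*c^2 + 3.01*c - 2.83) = -1.78*c^4 + 0.43*c^3 - 0.51*c^2 + 6.9*c - 1.3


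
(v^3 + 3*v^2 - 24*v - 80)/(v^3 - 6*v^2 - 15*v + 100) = (v + 4)/(v - 5)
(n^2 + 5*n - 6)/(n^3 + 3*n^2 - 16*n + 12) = 1/(n - 2)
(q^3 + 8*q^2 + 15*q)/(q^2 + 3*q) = q + 5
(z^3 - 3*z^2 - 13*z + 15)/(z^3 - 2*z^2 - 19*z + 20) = (z + 3)/(z + 4)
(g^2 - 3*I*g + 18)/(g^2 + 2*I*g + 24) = (g^2 - 3*I*g + 18)/(g^2 + 2*I*g + 24)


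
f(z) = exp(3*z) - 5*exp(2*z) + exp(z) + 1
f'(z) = 3*exp(3*z) - 10*exp(2*z) + exp(z)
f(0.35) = -4.79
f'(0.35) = -10.15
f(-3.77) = 1.02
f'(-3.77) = 0.02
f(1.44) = -8.66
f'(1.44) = 51.64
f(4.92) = 2477789.57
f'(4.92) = 7526940.27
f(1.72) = 24.81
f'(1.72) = 216.21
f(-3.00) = 1.04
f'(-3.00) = 0.03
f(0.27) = -4.02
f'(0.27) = -9.11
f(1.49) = -5.65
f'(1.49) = 69.63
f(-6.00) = 1.00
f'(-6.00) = 0.00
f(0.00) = -2.00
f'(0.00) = -6.00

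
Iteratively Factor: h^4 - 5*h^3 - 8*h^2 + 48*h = (h + 3)*(h^3 - 8*h^2 + 16*h) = (h - 4)*(h + 3)*(h^2 - 4*h) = (h - 4)^2*(h + 3)*(h)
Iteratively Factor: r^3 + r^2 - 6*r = (r - 2)*(r^2 + 3*r) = r*(r - 2)*(r + 3)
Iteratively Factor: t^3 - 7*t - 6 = (t - 3)*(t^2 + 3*t + 2) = (t - 3)*(t + 2)*(t + 1)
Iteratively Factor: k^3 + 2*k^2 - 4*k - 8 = (k + 2)*(k^2 - 4) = (k - 2)*(k + 2)*(k + 2)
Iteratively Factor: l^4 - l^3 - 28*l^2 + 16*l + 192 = (l - 4)*(l^3 + 3*l^2 - 16*l - 48) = (l - 4)*(l + 4)*(l^2 - l - 12) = (l - 4)^2*(l + 4)*(l + 3)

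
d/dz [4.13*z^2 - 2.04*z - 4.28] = 8.26*z - 2.04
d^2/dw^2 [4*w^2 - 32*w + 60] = 8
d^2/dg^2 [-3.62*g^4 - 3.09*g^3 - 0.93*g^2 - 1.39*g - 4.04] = -43.44*g^2 - 18.54*g - 1.86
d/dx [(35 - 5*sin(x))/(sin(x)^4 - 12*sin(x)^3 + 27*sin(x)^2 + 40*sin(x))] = 5*(3*sin(x)^4 - 52*sin(x)^3 + 279*sin(x)^2 - 378*sin(x) - 280)*cos(x)/((sin(x) - 8)^2*(sin(x) - 5)^2*(sin(x) + 1)^2*sin(x)^2)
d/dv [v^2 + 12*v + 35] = 2*v + 12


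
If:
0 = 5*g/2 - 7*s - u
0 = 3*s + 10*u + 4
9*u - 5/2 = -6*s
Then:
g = 791/165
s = 61/33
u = -21/22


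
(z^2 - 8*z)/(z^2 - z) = (z - 8)/(z - 1)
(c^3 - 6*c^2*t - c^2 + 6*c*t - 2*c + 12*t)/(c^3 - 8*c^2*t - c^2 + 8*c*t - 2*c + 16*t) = (-c + 6*t)/(-c + 8*t)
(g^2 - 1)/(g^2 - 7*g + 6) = (g + 1)/(g - 6)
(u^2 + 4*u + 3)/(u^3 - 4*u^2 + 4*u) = (u^2 + 4*u + 3)/(u*(u^2 - 4*u + 4))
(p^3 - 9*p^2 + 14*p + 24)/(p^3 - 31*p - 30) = (p - 4)/(p + 5)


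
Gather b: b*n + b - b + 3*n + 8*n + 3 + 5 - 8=b*n + 11*n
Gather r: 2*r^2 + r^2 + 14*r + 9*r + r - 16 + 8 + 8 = 3*r^2 + 24*r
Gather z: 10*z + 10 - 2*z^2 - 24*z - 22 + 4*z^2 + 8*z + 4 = 2*z^2 - 6*z - 8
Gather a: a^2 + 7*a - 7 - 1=a^2 + 7*a - 8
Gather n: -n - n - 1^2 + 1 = -2*n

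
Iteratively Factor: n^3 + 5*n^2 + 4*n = (n)*(n^2 + 5*n + 4) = n*(n + 1)*(n + 4)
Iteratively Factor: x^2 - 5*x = (x - 5)*(x)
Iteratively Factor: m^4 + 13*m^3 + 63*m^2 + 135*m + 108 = (m + 3)*(m^3 + 10*m^2 + 33*m + 36) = (m + 3)^2*(m^2 + 7*m + 12) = (m + 3)^3*(m + 4)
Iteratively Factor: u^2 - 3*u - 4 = (u + 1)*(u - 4)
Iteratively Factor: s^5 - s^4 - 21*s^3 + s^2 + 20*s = (s + 4)*(s^4 - 5*s^3 - s^2 + 5*s) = (s + 1)*(s + 4)*(s^3 - 6*s^2 + 5*s) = s*(s + 1)*(s + 4)*(s^2 - 6*s + 5) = s*(s - 5)*(s + 1)*(s + 4)*(s - 1)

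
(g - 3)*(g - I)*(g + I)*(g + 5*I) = g^4 - 3*g^3 + 5*I*g^3 + g^2 - 15*I*g^2 - 3*g + 5*I*g - 15*I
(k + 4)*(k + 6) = k^2 + 10*k + 24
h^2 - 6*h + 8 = (h - 4)*(h - 2)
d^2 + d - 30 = (d - 5)*(d + 6)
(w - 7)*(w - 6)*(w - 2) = w^3 - 15*w^2 + 68*w - 84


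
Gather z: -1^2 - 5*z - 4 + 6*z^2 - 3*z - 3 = 6*z^2 - 8*z - 8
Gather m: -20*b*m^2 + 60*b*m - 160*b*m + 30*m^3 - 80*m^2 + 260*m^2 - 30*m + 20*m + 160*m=30*m^3 + m^2*(180 - 20*b) + m*(150 - 100*b)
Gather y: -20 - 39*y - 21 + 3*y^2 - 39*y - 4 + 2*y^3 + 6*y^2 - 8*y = 2*y^3 + 9*y^2 - 86*y - 45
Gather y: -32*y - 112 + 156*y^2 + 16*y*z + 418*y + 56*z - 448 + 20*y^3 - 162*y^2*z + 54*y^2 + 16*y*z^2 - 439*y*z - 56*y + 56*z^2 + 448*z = 20*y^3 + y^2*(210 - 162*z) + y*(16*z^2 - 423*z + 330) + 56*z^2 + 504*z - 560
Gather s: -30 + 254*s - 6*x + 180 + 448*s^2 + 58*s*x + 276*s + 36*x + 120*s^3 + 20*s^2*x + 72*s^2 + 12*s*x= 120*s^3 + s^2*(20*x + 520) + s*(70*x + 530) + 30*x + 150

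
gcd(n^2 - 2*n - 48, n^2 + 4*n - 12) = n + 6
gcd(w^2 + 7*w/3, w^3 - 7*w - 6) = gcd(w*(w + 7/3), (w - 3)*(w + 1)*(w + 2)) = 1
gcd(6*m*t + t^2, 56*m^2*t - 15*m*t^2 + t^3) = t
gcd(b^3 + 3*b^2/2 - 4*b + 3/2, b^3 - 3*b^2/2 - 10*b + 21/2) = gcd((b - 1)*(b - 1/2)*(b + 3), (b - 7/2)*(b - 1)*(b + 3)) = b^2 + 2*b - 3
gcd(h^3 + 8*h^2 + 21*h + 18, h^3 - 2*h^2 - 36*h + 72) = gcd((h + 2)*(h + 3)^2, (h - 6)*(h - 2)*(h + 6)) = 1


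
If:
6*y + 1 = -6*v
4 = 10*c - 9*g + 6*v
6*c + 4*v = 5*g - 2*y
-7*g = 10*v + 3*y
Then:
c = -31/28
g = -41/42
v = 22/21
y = -17/14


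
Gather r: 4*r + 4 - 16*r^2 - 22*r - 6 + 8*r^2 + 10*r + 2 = -8*r^2 - 8*r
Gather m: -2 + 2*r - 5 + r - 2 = 3*r - 9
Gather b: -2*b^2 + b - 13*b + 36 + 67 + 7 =-2*b^2 - 12*b + 110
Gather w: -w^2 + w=-w^2 + w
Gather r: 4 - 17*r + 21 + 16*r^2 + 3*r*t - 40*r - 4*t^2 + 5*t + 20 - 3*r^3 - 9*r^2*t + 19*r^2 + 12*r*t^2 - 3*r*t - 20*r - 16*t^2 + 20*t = -3*r^3 + r^2*(35 - 9*t) + r*(12*t^2 - 77) - 20*t^2 + 25*t + 45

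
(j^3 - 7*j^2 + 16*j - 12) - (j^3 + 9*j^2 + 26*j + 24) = -16*j^2 - 10*j - 36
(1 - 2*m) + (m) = 1 - m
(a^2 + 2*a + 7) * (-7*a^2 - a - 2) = -7*a^4 - 15*a^3 - 53*a^2 - 11*a - 14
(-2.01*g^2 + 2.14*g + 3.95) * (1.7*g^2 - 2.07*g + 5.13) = -3.417*g^4 + 7.7987*g^3 - 8.0261*g^2 + 2.8017*g + 20.2635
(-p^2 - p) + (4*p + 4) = -p^2 + 3*p + 4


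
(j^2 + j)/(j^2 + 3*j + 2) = j/(j + 2)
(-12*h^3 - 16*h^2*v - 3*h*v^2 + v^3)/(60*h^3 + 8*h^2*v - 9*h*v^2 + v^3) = (h + v)/(-5*h + v)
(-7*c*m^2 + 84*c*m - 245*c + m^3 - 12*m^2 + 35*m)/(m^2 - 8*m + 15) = (-7*c*m + 49*c + m^2 - 7*m)/(m - 3)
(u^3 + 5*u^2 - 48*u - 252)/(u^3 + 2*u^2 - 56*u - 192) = (u^2 - u - 42)/(u^2 - 4*u - 32)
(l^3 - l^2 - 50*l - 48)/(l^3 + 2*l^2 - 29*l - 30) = (l - 8)/(l - 5)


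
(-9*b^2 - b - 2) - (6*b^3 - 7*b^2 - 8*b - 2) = -6*b^3 - 2*b^2 + 7*b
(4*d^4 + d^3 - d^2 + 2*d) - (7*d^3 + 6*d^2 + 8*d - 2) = 4*d^4 - 6*d^3 - 7*d^2 - 6*d + 2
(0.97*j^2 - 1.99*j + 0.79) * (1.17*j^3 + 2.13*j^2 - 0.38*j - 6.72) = 1.1349*j^5 - 0.2622*j^4 - 3.683*j^3 - 4.0795*j^2 + 13.0726*j - 5.3088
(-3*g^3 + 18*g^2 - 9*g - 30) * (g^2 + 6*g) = -3*g^5 + 99*g^3 - 84*g^2 - 180*g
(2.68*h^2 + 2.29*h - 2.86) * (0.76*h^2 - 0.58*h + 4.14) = 2.0368*h^4 + 0.186*h^3 + 7.5934*h^2 + 11.1394*h - 11.8404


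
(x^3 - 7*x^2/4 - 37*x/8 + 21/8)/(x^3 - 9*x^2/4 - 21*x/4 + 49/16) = 2*(x - 3)/(2*x - 7)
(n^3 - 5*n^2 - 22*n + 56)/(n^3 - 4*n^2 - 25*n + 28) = (n - 2)/(n - 1)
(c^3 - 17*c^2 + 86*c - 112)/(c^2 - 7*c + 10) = (c^2 - 15*c + 56)/(c - 5)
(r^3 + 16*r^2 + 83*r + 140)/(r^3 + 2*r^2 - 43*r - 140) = (r + 7)/(r - 7)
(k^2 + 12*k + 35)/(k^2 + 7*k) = (k + 5)/k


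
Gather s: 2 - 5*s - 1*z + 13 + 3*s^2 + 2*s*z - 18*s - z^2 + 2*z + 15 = 3*s^2 + s*(2*z - 23) - z^2 + z + 30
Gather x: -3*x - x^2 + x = -x^2 - 2*x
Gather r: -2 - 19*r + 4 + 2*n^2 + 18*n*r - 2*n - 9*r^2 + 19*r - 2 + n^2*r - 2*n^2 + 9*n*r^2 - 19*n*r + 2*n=r^2*(9*n - 9) + r*(n^2 - n)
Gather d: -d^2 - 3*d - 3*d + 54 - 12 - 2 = -d^2 - 6*d + 40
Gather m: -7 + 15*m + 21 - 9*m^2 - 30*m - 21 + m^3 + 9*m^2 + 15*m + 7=m^3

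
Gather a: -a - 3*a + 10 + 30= 40 - 4*a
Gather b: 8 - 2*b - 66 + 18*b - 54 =16*b - 112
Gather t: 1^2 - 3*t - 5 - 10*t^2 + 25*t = -10*t^2 + 22*t - 4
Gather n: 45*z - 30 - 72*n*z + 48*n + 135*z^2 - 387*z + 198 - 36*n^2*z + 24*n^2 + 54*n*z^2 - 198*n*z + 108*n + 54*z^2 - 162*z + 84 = n^2*(24 - 36*z) + n*(54*z^2 - 270*z + 156) + 189*z^2 - 504*z + 252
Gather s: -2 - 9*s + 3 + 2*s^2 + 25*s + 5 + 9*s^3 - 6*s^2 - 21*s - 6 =9*s^3 - 4*s^2 - 5*s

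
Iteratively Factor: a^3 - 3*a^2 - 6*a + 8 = (a - 4)*(a^2 + a - 2) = (a - 4)*(a - 1)*(a + 2)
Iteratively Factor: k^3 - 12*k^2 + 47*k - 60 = (k - 4)*(k^2 - 8*k + 15) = (k - 4)*(k - 3)*(k - 5)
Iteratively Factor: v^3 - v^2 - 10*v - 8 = (v - 4)*(v^2 + 3*v + 2) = (v - 4)*(v + 1)*(v + 2)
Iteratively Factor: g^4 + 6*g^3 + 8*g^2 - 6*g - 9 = (g + 3)*(g^3 + 3*g^2 - g - 3) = (g - 1)*(g + 3)*(g^2 + 4*g + 3) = (g - 1)*(g + 3)^2*(g + 1)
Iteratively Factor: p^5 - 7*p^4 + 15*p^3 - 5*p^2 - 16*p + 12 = (p - 2)*(p^4 - 5*p^3 + 5*p^2 + 5*p - 6) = (p - 2)*(p + 1)*(p^3 - 6*p^2 + 11*p - 6) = (p - 3)*(p - 2)*(p + 1)*(p^2 - 3*p + 2) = (p - 3)*(p - 2)*(p - 1)*(p + 1)*(p - 2)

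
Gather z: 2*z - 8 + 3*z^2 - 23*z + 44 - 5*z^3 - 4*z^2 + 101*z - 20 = -5*z^3 - z^2 + 80*z + 16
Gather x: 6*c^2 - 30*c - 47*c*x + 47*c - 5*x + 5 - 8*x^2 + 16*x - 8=6*c^2 + 17*c - 8*x^2 + x*(11 - 47*c) - 3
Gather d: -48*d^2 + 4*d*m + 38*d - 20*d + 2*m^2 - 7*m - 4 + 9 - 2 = -48*d^2 + d*(4*m + 18) + 2*m^2 - 7*m + 3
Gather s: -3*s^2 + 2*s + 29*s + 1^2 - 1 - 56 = -3*s^2 + 31*s - 56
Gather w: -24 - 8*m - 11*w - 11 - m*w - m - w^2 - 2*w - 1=-9*m - w^2 + w*(-m - 13) - 36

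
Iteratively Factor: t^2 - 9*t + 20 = (t - 4)*(t - 5)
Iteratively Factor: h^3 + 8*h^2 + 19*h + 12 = (h + 1)*(h^2 + 7*h + 12) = (h + 1)*(h + 4)*(h + 3)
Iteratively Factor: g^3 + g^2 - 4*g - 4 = (g + 2)*(g^2 - g - 2) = (g + 1)*(g + 2)*(g - 2)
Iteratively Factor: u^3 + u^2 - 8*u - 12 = (u + 2)*(u^2 - u - 6) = (u + 2)^2*(u - 3)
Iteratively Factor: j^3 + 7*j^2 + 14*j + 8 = (j + 4)*(j^2 + 3*j + 2) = (j + 1)*(j + 4)*(j + 2)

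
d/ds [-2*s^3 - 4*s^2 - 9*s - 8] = -6*s^2 - 8*s - 9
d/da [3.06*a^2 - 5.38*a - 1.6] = 6.12*a - 5.38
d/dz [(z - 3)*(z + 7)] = 2*z + 4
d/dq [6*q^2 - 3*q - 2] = 12*q - 3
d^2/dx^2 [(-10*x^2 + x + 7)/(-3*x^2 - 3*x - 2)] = 2*(-99*x^3 - 369*x^2 - 171*x + 25)/(27*x^6 + 81*x^5 + 135*x^4 + 135*x^3 + 90*x^2 + 36*x + 8)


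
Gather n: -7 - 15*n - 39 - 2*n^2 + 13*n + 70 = -2*n^2 - 2*n + 24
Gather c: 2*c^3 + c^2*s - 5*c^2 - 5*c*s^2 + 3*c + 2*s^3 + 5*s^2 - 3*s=2*c^3 + c^2*(s - 5) + c*(3 - 5*s^2) + 2*s^3 + 5*s^2 - 3*s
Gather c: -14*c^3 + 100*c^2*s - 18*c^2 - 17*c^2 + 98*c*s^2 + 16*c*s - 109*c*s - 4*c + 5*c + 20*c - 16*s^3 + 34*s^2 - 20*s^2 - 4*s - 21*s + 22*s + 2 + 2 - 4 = -14*c^3 + c^2*(100*s - 35) + c*(98*s^2 - 93*s + 21) - 16*s^3 + 14*s^2 - 3*s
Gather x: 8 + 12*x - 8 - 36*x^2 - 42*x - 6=-36*x^2 - 30*x - 6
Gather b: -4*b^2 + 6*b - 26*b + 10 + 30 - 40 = -4*b^2 - 20*b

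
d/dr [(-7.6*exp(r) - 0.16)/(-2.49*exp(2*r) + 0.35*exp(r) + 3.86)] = (-(4.98*exp(r) - 0.35)*(7.6*exp(r) + 0.16) + 18.924*exp(2*r) - 2.66*exp(r) - 29.336)*exp(r)/(-2.49*exp(2*r) + 0.35*exp(r) + 3.86)^2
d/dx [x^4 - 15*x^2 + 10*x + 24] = 4*x^3 - 30*x + 10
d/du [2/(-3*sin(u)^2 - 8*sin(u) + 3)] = 4*(3*sin(u) + 4)*cos(u)/(3*sin(u)^2 + 8*sin(u) - 3)^2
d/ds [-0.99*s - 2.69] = -0.990000000000000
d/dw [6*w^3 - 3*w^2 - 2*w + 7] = 18*w^2 - 6*w - 2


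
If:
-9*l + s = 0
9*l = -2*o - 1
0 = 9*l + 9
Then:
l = -1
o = 4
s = -9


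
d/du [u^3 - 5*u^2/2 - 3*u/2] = 3*u^2 - 5*u - 3/2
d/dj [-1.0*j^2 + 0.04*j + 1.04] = 0.04 - 2.0*j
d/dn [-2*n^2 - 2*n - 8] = -4*n - 2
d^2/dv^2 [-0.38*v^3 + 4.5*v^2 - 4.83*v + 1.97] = 9.0 - 2.28*v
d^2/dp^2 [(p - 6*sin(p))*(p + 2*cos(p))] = 6*p*sin(p) - 2*p*cos(p) - 4*sin(p) + 24*sin(2*p) - 12*cos(p) + 2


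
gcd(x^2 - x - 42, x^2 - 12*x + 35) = x - 7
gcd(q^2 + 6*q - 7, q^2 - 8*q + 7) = q - 1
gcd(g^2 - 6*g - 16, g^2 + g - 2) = g + 2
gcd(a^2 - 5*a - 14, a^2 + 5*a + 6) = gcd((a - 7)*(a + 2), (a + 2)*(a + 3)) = a + 2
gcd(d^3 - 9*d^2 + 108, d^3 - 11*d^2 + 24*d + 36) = d^2 - 12*d + 36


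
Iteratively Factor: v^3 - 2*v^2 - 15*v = (v + 3)*(v^2 - 5*v) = v*(v + 3)*(v - 5)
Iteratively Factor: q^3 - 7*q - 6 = (q - 3)*(q^2 + 3*q + 2) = (q - 3)*(q + 2)*(q + 1)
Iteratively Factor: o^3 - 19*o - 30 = (o + 3)*(o^2 - 3*o - 10) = (o + 2)*(o + 3)*(o - 5)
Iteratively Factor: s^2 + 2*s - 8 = (s + 4)*(s - 2)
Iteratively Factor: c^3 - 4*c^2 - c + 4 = (c + 1)*(c^2 - 5*c + 4) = (c - 1)*(c + 1)*(c - 4)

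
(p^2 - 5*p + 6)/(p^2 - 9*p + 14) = (p - 3)/(p - 7)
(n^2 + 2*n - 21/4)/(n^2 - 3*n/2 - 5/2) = (-4*n^2 - 8*n + 21)/(2*(-2*n^2 + 3*n + 5))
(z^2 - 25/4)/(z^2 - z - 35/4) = (2*z - 5)/(2*z - 7)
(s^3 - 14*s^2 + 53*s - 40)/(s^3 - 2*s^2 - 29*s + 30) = (s^2 - 13*s + 40)/(s^2 - s - 30)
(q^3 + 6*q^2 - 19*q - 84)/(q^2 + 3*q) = q + 3 - 28/q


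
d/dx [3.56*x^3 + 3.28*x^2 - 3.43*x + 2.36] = 10.68*x^2 + 6.56*x - 3.43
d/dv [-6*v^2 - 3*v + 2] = -12*v - 3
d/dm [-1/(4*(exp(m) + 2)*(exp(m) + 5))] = (2*exp(m) + 7)*exp(m)/(4*(exp(m) + 2)^2*(exp(m) + 5)^2)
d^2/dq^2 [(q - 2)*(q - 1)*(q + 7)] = 6*q + 8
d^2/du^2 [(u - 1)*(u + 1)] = 2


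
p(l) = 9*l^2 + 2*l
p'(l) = 18*l + 2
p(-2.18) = 38.41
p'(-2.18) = -37.24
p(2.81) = 76.68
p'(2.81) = 52.58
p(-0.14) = -0.10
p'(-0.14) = -0.52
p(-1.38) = 14.38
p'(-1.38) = -22.84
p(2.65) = 68.50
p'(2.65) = 49.70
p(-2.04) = 33.37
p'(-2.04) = -34.72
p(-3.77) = 120.38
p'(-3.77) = -65.86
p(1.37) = 19.63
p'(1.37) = 26.66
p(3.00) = 87.00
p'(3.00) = 56.00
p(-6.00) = 312.00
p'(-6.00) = -106.00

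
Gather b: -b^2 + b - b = -b^2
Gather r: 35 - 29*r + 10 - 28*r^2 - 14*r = -28*r^2 - 43*r + 45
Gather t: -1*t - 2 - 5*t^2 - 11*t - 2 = -5*t^2 - 12*t - 4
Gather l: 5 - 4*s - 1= 4 - 4*s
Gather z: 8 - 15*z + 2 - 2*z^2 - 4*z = -2*z^2 - 19*z + 10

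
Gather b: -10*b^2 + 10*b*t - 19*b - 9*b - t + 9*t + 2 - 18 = -10*b^2 + b*(10*t - 28) + 8*t - 16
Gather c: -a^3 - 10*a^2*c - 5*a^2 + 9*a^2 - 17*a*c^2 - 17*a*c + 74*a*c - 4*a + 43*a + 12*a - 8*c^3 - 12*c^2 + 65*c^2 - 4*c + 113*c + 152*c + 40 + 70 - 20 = -a^3 + 4*a^2 + 51*a - 8*c^3 + c^2*(53 - 17*a) + c*(-10*a^2 + 57*a + 261) + 90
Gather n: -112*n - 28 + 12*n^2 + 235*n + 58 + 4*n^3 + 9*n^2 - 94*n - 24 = 4*n^3 + 21*n^2 + 29*n + 6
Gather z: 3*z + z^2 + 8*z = z^2 + 11*z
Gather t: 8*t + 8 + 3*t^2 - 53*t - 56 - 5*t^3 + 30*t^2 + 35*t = -5*t^3 + 33*t^2 - 10*t - 48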